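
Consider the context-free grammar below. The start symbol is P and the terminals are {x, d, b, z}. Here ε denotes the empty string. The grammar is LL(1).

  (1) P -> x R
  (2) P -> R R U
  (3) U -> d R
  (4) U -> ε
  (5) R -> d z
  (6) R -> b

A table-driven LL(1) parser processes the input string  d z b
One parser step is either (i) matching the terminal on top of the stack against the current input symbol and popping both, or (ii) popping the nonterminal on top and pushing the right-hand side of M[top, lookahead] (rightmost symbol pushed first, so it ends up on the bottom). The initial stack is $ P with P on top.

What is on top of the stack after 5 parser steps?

     Stack      Input    Action
  1  $ P        d z b $  expand P -> R R U
  2  $ U R R    d z b $  expand R -> d z
  3  $ U R z d  d z b $  match d
  4  $ U R z    z b $    match z
  5  $ U R      b $      expand R -> b
Stack after step 5: $ U b (top = b).

b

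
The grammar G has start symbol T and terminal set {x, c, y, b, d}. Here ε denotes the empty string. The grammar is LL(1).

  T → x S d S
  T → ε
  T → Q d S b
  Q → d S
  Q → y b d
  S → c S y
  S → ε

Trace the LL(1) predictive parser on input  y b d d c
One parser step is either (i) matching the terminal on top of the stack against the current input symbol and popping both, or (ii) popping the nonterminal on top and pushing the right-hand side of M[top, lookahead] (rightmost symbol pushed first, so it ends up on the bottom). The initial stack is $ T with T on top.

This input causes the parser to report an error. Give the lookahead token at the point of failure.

$

step 1: stack=$ T  input=y b d d c $  — expand T → Q d S b
step 2: stack=$ b S d Q  input=y b d d c $  — expand Q → y b d
step 3: stack=$ b S d d b y  input=y b d d c $  — match y
step 4: stack=$ b S d d b  input=b d d c $  — match b
step 5: stack=$ b S d d  input=d d c $  — match d
step 6: stack=$ b S d  input=d c $  — match d
step 7: stack=$ b S  input=c $  — expand S → c S y
step 8: stack=$ b y S c  input=c $  — match c
step 9: stack=$ b y S  input=$  — expand S → ε
step 10: stack=$ b y  input=$  — error: top is terminal y but lookahead is $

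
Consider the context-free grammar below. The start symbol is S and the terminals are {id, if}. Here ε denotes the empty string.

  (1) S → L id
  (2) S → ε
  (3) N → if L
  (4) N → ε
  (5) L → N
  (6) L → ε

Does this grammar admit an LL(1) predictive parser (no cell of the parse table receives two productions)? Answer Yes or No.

FIRST(S) = {ε, id, if}
FIRST(N) = {ε, if}
FIRST(L) = {ε, if}
FOLLOW(S) = {$}
FOLLOW(N) = {id}
FOLLOW(L) = {id}
Cell M[L, id] receives both L → N and L → ε — the grammar is not LL(1).

No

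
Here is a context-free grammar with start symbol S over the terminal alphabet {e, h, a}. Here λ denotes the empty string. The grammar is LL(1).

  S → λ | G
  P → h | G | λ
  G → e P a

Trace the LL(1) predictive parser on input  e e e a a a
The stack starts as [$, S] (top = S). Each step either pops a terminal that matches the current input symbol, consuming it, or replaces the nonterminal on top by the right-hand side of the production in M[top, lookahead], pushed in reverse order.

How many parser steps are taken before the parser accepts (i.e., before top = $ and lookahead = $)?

13

step 1: stack=$ S  input=e e e a a a $  — expand S → G
step 2: stack=$ G  input=e e e a a a $  — expand G → e P a
step 3: stack=$ a P e  input=e e e a a a $  — match e
step 4: stack=$ a P  input=e e a a a $  — expand P → G
step 5: stack=$ a G  input=e e a a a $  — expand G → e P a
step 6: stack=$ a a P e  input=e e a a a $  — match e
step 7: stack=$ a a P  input=e a a a $  — expand P → G
step 8: stack=$ a a G  input=e a a a $  — expand G → e P a
step 9: stack=$ a a a P e  input=e a a a $  — match e
step 10: stack=$ a a a P  input=a a a $  — expand P → λ
step 11: stack=$ a a a  input=a a a $  — match a
step 12: stack=$ a a  input=a a $  — match a
step 13: stack=$ a  input=a $  — match a
Accept reached after 13 steps.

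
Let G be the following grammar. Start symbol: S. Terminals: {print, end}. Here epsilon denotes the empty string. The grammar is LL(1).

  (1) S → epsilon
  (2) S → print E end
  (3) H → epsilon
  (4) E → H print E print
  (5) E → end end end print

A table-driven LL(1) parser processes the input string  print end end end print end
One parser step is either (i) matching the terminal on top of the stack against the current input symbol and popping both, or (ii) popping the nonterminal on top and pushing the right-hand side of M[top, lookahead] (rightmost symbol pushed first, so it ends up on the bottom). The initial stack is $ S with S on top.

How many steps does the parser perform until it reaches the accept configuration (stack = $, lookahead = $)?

     Stack                    Input                          Action
  1  $ S                      print end end end print end $  expand S → print E end
  2  $ end E print            print end end end print end $  match print
  3  $ end E                  end end end print end $        expand E → end end end print
  4  $ end print end end end  end end end print end $        match end
  5  $ end print end end      end end print end $            match end
  6  $ end print end          end print end $                match end
  7  $ end print              print end $                    match print
  8  $ end                    end $                          match end
Accept reached after 8 steps.

8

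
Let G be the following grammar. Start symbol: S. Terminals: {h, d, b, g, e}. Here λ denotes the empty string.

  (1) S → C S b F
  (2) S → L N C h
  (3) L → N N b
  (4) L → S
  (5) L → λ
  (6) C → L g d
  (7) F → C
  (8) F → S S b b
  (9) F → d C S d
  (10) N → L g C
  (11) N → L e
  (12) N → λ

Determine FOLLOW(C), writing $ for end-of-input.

FIRST(S): from S→C S b F we get {b, e, g}; from S→L N C h we get {b, e, g}. So FIRST(S) = {b, e, g}.
FIRST(L): from L→N N b we get {b, e, g}; from L→S we get {b, e, g}; from L→λ we get {λ}. So FIRST(L) = {λ, b, e, g}.
FIRST(C): from C→L g d we get {b, e, g}. So FIRST(C) = {b, e, g}.
FIRST(N): from N→L g C we get {b, e, g}; from N→L e we get {b, e, g}; from N→λ we get {λ}. So FIRST(N) = {λ, b, e, g}.
FIRST(F): from F→C we get {b, e, g}; from F→S S b b we get {b, e, g}; from F→d C S d we get {d}. So FIRST(F) = {b, d, e, g}.
FOLLOW(S) includes $ since S is the start symbol.
FOLLOW(L): in S→L N C h, L is followed by N C h with FIRST {b, e, g}; in C→L g d, L is followed by g d with FIRST {g}; in N→L g C, L is followed by g C with FIRST {g}; in N→L e, L is followed by e with FIRST {e}. Thus FOLLOW(L) = {b, e, g}.
FOLLOW(S): in S→C S b F, S is followed by b F with FIRST {b}; in L→S, the suffix after S is empty, so FOLLOW(S) ⊇ FOLLOW(L) = {b, e, g}; in F→S S b b (occurrence 1), S is followed by S b b with FIRST {b, e, g}; in F→S S b b (occurrence 2), S is followed by b b with FIRST {b}; in F→d C S d, S is followed by d with FIRST {d}. Thus FOLLOW(S) = {$, b, d, e, g}.
FOLLOW(F): in S→C S b F, the suffix after F is empty, so FOLLOW(F) ⊇ FOLLOW(S) = {$, b, d, e, g}. Thus FOLLOW(F) = {$, b, d, e, g}.
FOLLOW(N): in S→L N C h, N is followed by C h with FIRST {b, e, g}; in L→N N b (occurrence 1), N is followed by N b with FIRST {b, e, g}; in L→N N b (occurrence 2), N is followed by b with FIRST {b}. Thus FOLLOW(N) = {b, e, g}.
FOLLOW(C): in S→C S b F, C is followed by S b F with FIRST {b, e, g}; in S→L N C h, C is followed by h with FIRST {h}; in F→C, the suffix after C is empty, so FOLLOW(C) ⊇ FOLLOW(F) = {$, b, d, e, g}; in F→d C S d, C is followed by S d with FIRST {b, e, g}; in N→L g C, the suffix after C is empty, so FOLLOW(C) ⊇ FOLLOW(N) = {b, e, g}. Thus FOLLOW(C) = {$, b, d, e, g, h}.

{$, b, d, e, g, h}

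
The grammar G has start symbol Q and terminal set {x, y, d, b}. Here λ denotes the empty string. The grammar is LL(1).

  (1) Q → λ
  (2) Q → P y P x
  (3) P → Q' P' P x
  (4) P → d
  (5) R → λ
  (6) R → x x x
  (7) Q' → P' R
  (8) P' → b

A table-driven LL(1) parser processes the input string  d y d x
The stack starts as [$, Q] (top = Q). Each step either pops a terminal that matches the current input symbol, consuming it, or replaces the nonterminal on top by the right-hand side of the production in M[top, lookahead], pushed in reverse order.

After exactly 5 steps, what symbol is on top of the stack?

step 1: stack=$ Q  input=d y d x $  — expand Q → P y P x
step 2: stack=$ x P y P  input=d y d x $  — expand P → d
step 3: stack=$ x P y d  input=d y d x $  — match d
step 4: stack=$ x P y  input=y d x $  — match y
step 5: stack=$ x P  input=d x $  — expand P → d
Stack after step 5: $ x d (top = d).

d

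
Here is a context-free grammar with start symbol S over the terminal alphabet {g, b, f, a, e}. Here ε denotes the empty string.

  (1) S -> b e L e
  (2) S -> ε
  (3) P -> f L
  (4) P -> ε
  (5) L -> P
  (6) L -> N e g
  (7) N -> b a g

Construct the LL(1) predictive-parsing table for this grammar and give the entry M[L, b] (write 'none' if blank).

FIRST(S) = {ε, b}
FIRST(P) = {ε, f}
FIRST(N) = {b}
FIRST(L) = {ε, b, f}  (via P, N e g)
FOLLOW(S) includes $ since S is the start symbol.
FOLLOW(P): in L->P, the suffix after P is empty, so FOLLOW(P) ⊇ FOLLOW(L) = {e}. Thus FOLLOW(P) = {e}.
FOLLOW(L): in S->b e L e, L is followed by e with FIRST {e}; in P->f L, the suffix after L is empty, so FOLLOW(L) ⊇ FOLLOW(P) = {e}. Thus FOLLOW(L) = {e}.
For L -> P: FIRST(P) = {ε, f}, so it goes in M[L, t] for t ∈ {f}; since ε ∈ FIRST, also for every t ∈ FOLLOW(L) = {e}.
For L -> N e g: FIRST(N e g) = {b}, so it goes in M[L, t] for t ∈ {b}.

L -> N e g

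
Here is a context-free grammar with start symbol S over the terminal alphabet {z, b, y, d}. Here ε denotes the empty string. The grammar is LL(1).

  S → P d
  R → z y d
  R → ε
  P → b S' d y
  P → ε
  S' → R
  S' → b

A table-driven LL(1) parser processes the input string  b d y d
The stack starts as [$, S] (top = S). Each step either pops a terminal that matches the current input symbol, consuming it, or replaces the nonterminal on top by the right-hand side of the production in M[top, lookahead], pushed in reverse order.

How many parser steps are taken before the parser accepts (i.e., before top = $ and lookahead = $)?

step 1: stack=$ S  input=b d y d $  — expand S → P d
step 2: stack=$ d P  input=b d y d $  — expand P → b S' d y
step 3: stack=$ d y d S' b  input=b d y d $  — match b
step 4: stack=$ d y d S'  input=d y d $  — expand S' → R
step 5: stack=$ d y d R  input=d y d $  — expand R → ε
step 6: stack=$ d y d  input=d y d $  — match d
step 7: stack=$ d y  input=y d $  — match y
step 8: stack=$ d  input=d $  — match d
Accept reached after 8 steps.

8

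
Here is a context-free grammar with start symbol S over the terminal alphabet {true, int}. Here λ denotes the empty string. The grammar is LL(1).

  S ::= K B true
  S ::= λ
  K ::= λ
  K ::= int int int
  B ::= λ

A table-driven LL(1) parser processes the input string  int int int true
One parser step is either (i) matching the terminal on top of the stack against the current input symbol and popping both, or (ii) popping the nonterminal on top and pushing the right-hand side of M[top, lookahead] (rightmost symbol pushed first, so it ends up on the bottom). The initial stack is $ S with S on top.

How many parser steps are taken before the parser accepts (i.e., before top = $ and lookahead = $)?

7

     Stack                 Input               Action
  1  $ S                   int int int true $  expand S ::= K B true
  2  $ true B K            int int int true $  expand K ::= int int int
  3  $ true B int int int  int int int true $  match int
  4  $ true B int int      int int true $      match int
  5  $ true B int          int true $          match int
  6  $ true B              true $              expand B ::= λ
  7  $ true                true $              match true
Accept reached after 7 steps.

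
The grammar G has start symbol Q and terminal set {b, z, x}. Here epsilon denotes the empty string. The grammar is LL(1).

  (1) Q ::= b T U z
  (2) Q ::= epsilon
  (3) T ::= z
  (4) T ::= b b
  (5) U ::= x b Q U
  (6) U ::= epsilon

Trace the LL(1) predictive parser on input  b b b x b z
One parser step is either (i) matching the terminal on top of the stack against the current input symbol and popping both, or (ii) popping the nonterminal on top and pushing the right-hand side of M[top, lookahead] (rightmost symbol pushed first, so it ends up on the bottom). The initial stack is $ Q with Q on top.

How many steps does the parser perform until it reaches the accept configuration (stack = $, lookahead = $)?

      Stack        Input          Action
   1  $ Q          b b b x b z $  expand Q ::= b T U z
   2  $ z U T b    b b b x b z $  match b
   3  $ z U T      b b x b z $    expand T ::= b b
   4  $ z U b b    b b x b z $    match b
   5  $ z U b      b x b z $      match b
   6  $ z U        x b z $        expand U ::= x b Q U
   7  $ z U Q b x  x b z $        match x
   8  $ z U Q b    b z $          match b
   9  $ z U Q      z $            expand Q ::= epsilon
  10  $ z U        z $            expand U ::= epsilon
  11  $ z          z $            match z
Accept reached after 11 steps.

11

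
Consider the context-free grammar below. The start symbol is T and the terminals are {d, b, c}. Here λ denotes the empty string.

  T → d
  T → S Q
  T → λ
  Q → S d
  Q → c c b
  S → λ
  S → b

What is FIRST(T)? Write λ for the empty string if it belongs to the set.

FIRST(S) = {λ, b}
FIRST(Q) = {b, c, d}  (via S d)
FIRST(T) = {λ, b, c, d}  (via S Q)

{λ, b, c, d}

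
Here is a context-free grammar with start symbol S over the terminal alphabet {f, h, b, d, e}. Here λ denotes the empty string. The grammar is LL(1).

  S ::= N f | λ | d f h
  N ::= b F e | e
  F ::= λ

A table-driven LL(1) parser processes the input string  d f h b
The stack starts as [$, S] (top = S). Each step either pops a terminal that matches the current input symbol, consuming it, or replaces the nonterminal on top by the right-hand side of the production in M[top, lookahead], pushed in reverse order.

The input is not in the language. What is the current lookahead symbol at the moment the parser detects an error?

     Stack    Input      Action
  1  $ S      d f h b $  expand S ::= d f h
  2  $ h f d  d f h b $  match d
  3  $ h f    f h b $    match f
  4  $ h      h b $      match h
  5  $        b $        error: stack empty but input remains

b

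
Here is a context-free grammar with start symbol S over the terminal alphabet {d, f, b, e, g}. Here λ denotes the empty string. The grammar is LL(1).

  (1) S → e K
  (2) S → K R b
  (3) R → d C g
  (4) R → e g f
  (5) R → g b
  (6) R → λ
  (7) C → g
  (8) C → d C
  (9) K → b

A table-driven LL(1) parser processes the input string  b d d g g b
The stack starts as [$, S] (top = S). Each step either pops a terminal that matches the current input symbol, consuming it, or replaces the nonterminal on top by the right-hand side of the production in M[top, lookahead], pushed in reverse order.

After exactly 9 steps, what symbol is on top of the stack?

g

step 1: stack=$ S  input=b d d g g b $  — expand S → K R b
step 2: stack=$ b R K  input=b d d g g b $  — expand K → b
step 3: stack=$ b R b  input=b d d g g b $  — match b
step 4: stack=$ b R  input=d d g g b $  — expand R → d C g
step 5: stack=$ b g C d  input=d d g g b $  — match d
step 6: stack=$ b g C  input=d g g b $  — expand C → d C
step 7: stack=$ b g C d  input=d g g b $  — match d
step 8: stack=$ b g C  input=g g b $  — expand C → g
step 9: stack=$ b g g  input=g g b $  — match g
Stack after step 9: $ b g (top = g).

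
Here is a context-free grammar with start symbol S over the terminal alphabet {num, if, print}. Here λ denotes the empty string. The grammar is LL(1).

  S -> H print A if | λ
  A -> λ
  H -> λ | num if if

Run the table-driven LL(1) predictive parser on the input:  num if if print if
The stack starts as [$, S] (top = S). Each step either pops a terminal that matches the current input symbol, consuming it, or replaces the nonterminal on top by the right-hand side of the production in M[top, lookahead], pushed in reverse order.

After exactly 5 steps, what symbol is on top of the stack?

step 1: stack=$ S  input=num if if print if $  — expand S -> H print A if
step 2: stack=$ if A print H  input=num if if print if $  — expand H -> num if if
step 3: stack=$ if A print if if num  input=num if if print if $  — match num
step 4: stack=$ if A print if if  input=if if print if $  — match if
step 5: stack=$ if A print if  input=if print if $  — match if
Stack after step 5: $ if A print (top = print).

print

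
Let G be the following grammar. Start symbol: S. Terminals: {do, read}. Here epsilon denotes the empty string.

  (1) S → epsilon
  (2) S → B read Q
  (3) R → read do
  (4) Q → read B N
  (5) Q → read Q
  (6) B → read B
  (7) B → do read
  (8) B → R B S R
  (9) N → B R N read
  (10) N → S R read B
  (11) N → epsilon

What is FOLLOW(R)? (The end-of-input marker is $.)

FIRST(R) = {read}
FIRST(Q) = {read}
FIRST(B) = {do, read}  (via R B S R)
FIRST(S) = {epsilon, do, read}  (via B read Q)
FIRST(N) = {epsilon, do, read}  (via B R N read, S R read B)
FOLLOW(S) includes $ since S is the start symbol.
FOLLOW(S): in B→R B S R, S is followed by R with FIRST {read}; in N→S R read B, S is followed by R read B with FIRST {read}. Thus FOLLOW(S) = {$, read}.
FOLLOW(Q): in S→B read Q, the suffix after Q is empty, so FOLLOW(Q) ⊇ FOLLOW(S) = {$, read}; in Q→read Q, the suffix after Q is empty (adds nothing new). Thus FOLLOW(Q) = {$, read}.
FOLLOW(N): in Q→read B N, the suffix after N is empty, so FOLLOW(N) ⊇ FOLLOW(Q) = {$, read}; in N→B R N read, N is followed by read with FIRST {read}. Thus FOLLOW(N) = {$, read}.
FOLLOW(B): in S→B read Q, B is followed by read Q with FIRST {read}; in Q→read B N, B is followed by N with FIRST {epsilon, do, read}; in Q→read B N, the suffix after B is nullable, so FOLLOW(B) ⊇ FOLLOW(Q) = {$, read}; in B→read B, the suffix after B is empty (adds nothing new); in B→R B S R, B is followed by S R with FIRST {do, read}; in N→B R N read, B is followed by R N read with FIRST {read}; in N→S R read B, the suffix after B is empty, so FOLLOW(B) ⊇ FOLLOW(N) = {$, read}. Thus FOLLOW(B) = {$, do, read}.
FOLLOW(R): in B→R B S R (occurrence 1), R is followed by B S R with FIRST {do, read}; in B→R B S R (occurrence 2), the suffix after R is empty, so FOLLOW(R) ⊇ FOLLOW(B) = {$, do, read}; in N→B R N read, R is followed by N read with FIRST {do, read}; in N→S R read B, R is followed by read B with FIRST {read}. Thus FOLLOW(R) = {$, do, read}.

{$, do, read}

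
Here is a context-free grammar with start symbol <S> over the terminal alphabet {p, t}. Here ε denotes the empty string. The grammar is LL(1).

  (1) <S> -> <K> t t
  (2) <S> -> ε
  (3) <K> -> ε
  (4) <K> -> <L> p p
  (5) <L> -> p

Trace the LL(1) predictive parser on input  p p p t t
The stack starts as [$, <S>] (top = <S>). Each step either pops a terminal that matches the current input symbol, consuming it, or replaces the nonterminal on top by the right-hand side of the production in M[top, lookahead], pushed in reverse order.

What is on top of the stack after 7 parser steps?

step 1: stack=$ <S>  input=p p p t t $  — expand <S> -> <K> t t
step 2: stack=$ t t <K>  input=p p p t t $  — expand <K> -> <L> p p
step 3: stack=$ t t p p <L>  input=p p p t t $  — expand <L> -> p
step 4: stack=$ t t p p p  input=p p p t t $  — match p
step 5: stack=$ t t p p  input=p p t t $  — match p
step 6: stack=$ t t p  input=p t t $  — match p
step 7: stack=$ t t  input=t t $  — match t
Stack after step 7: $ t (top = t).

t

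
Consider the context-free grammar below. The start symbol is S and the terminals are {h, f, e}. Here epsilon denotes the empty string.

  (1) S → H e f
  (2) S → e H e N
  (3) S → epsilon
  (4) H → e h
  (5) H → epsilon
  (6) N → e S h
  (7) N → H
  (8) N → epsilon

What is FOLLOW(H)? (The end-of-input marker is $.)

{$, e, h}

FIRST(H): from H→e h we get {e}; from H→epsilon we get {epsilon}. So FIRST(H) = {epsilon, e}.
FIRST(S): from S→H e f we get {e}; from S→e H e N we get {e}; from S→epsilon we get {epsilon}. So FIRST(S) = {epsilon, e}.
FIRST(N): from N→e S h we get {e}; from N→H we get {epsilon, e}; from N→epsilon we get {epsilon}. So FIRST(N) = {epsilon, e}.
FOLLOW(S) includes $ since S is the start symbol.
FOLLOW(S): in N→e S h, S is followed by h with FIRST {h}. Thus FOLLOW(S) = {$, h}.
FOLLOW(N): in S→e H e N, the suffix after N is empty, so FOLLOW(N) ⊇ FOLLOW(S) = {$, h}. Thus FOLLOW(N) = {$, h}.
FOLLOW(H): in S→H e f, H is followed by e f with FIRST {e}; in S→e H e N, H is followed by e N with FIRST {e}; in N→H, the suffix after H is empty, so FOLLOW(H) ⊇ FOLLOW(N) = {$, h}. Thus FOLLOW(H) = {$, e, h}.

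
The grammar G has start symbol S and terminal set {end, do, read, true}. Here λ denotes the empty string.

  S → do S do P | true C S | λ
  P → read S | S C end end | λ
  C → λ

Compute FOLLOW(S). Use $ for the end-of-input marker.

{$, do, end}

FIRST(S) = {λ, do, true}
FIRST(C) = {λ}
FIRST(P) = {λ, do, end, read, true}  (via S C end end)
FOLLOW(S) includes $ since S is the start symbol.
FOLLOW(S): in S→do S do P, S is followed by do P with FIRST {do}; in S→true C S, the suffix after S is empty (adds nothing new); in P→read S, the suffix after S is empty, so FOLLOW(S) ⊇ FOLLOW(P) = {$, do, end}; in P→S C end end, S is followed by C end end with FIRST {end}. Thus FOLLOW(S) = {$, do, end}.
FOLLOW(P): in S→do S do P, the suffix after P is empty, so FOLLOW(P) ⊇ FOLLOW(S) = {$, do, end}. Thus FOLLOW(P) = {$, do, end}.
FOLLOW(C): in S→true C S, C is followed by S with FIRST {λ, do, true}; in S→true C S, the suffix after C is nullable, so FOLLOW(C) ⊇ FOLLOW(S) = {$, do, end}; in P→S C end end, C is followed by end end with FIRST {end}. Thus FOLLOW(C) = {$, do, end, true}.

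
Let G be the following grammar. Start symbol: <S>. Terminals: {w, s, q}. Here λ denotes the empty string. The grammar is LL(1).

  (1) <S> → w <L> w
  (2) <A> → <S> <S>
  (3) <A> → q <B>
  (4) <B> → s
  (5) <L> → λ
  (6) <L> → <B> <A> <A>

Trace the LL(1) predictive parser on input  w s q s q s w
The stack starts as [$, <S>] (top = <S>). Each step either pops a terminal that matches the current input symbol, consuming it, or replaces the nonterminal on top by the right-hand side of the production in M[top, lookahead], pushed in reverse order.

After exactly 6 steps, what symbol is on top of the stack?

q

     Stack            Input            Action
  1  $ <S>            w s q s q s w $  expand <S> → w <L> w
  2  $ w <L> w        w s q s q s w $  match w
  3  $ w <L>          s q s q s w $    expand <L> → <B> <A> <A>
  4  $ w <A> <A> <B>  s q s q s w $    expand <B> → s
  5  $ w <A> <A> s    s q s q s w $    match s
  6  $ w <A> <A>      q s q s w $      expand <A> → q <B>
Stack after step 6: $ w <A> <B> q (top = q).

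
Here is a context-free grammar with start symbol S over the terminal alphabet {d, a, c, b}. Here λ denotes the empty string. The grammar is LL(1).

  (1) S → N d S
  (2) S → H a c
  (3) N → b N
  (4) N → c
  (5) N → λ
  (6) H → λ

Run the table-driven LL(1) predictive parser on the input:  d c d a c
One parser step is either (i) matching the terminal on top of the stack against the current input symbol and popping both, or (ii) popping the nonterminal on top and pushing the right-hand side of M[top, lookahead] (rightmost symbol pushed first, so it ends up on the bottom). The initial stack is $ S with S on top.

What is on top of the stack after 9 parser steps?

a

     Stack    Input        Action
  1  $ S      d c d a c $  expand S → N d S
  2  $ S d N  d c d a c $  expand N → λ
  3  $ S d    d c d a c $  match d
  4  $ S      c d a c $    expand S → N d S
  5  $ S d N  c d a c $    expand N → c
  6  $ S d c  c d a c $    match c
  7  $ S d    d a c $      match d
  8  $ S      a c $        expand S → H a c
  9  $ c a H  a c $        expand H → λ
Stack after step 9: $ c a (top = a).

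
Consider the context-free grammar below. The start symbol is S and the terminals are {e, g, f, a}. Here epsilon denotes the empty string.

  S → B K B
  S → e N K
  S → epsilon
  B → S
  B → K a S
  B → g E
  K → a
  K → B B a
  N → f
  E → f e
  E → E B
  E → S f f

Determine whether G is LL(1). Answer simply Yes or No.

FIRST(S) = {epsilon, a, e, g}
FIRST(B) = {epsilon, a, e, g}
FIRST(K) = {a, e, g}
FIRST(N) = {f}
FIRST(E) = {a, e, f, g}
FOLLOW(S) = {$, a, e, f, g}
FOLLOW(B) = {$, a, e, f, g}
FOLLOW(K) = {$, a, e, f, g}
FOLLOW(N) = {a, e, g}
FOLLOW(E) = {$, a, e, f, g}
Cell M[B, a] receives both B → S and B → K a S — the grammar is not LL(1).

No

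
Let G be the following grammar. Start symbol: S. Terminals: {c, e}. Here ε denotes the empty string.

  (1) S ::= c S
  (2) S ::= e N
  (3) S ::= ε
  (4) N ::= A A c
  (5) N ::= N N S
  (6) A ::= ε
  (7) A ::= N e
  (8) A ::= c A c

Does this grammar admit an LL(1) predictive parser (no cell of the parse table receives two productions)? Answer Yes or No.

FIRST(S) = {ε, c, e}
FIRST(N) = {c}
FIRST(A) = {ε, c}
FOLLOW(S) = {$, c, e}
FOLLOW(N) = {$, c, e}
FOLLOW(A) = {c}
Cell M[A, c] receives both A ::= ε and A ::= N e and A ::= c A c — the grammar is not LL(1).

No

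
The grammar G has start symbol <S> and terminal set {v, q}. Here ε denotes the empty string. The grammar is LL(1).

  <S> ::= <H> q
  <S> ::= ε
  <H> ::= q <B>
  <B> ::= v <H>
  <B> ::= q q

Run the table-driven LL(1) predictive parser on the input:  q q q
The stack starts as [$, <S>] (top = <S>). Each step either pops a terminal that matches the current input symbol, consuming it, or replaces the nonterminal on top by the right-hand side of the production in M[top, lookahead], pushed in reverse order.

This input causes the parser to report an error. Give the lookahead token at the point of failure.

step 1: stack=$ <S>  input=q q q $  — expand <S> ::= <H> q
step 2: stack=$ q <H>  input=q q q $  — expand <H> ::= q <B>
step 3: stack=$ q <B> q  input=q q q $  — match q
step 4: stack=$ q <B>  input=q q $  — expand <B> ::= q q
step 5: stack=$ q q q  input=q q $  — match q
step 6: stack=$ q q  input=q $  — match q
step 7: stack=$ q  input=$  — error: top is terminal q but lookahead is $

$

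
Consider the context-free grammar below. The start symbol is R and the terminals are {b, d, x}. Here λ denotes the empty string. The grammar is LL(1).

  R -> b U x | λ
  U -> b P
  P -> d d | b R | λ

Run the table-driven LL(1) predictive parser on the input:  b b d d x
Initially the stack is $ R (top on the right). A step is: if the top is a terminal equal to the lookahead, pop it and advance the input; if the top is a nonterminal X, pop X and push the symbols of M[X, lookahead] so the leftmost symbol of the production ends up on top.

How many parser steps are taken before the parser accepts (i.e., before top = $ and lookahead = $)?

step 1: stack=$ R  input=b b d d x $  — expand R -> b U x
step 2: stack=$ x U b  input=b b d d x $  — match b
step 3: stack=$ x U  input=b d d x $  — expand U -> b P
step 4: stack=$ x P b  input=b d d x $  — match b
step 5: stack=$ x P  input=d d x $  — expand P -> d d
step 6: stack=$ x d d  input=d d x $  — match d
step 7: stack=$ x d  input=d x $  — match d
step 8: stack=$ x  input=x $  — match x
Accept reached after 8 steps.

8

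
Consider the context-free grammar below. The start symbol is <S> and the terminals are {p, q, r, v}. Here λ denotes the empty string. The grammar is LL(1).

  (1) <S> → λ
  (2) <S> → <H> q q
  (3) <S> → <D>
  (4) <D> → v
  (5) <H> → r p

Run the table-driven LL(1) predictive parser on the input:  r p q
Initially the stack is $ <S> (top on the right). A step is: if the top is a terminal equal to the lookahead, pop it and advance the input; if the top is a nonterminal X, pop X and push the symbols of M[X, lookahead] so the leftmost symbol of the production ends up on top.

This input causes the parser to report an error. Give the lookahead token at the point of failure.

$

step 1: stack=$ <S>  input=r p q $  — expand <S> → <H> q q
step 2: stack=$ q q <H>  input=r p q $  — expand <H> → r p
step 3: stack=$ q q p r  input=r p q $  — match r
step 4: stack=$ q q p  input=p q $  — match p
step 5: stack=$ q q  input=q $  — match q
step 6: stack=$ q  input=$  — error: top is terminal q but lookahead is $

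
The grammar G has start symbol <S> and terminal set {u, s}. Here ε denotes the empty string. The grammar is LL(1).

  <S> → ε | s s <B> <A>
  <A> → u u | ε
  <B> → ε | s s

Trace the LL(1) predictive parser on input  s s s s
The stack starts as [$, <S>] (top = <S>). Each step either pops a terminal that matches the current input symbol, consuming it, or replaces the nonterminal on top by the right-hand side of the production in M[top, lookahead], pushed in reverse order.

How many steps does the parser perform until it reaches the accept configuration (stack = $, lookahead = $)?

step 1: stack=$ <S>  input=s s s s $  — expand <S> → s s <B> <A>
step 2: stack=$ <A> <B> s s  input=s s s s $  — match s
step 3: stack=$ <A> <B> s  input=s s s $  — match s
step 4: stack=$ <A> <B>  input=s s $  — expand <B> → s s
step 5: stack=$ <A> s s  input=s s $  — match s
step 6: stack=$ <A> s  input=s $  — match s
step 7: stack=$ <A>  input=$  — expand <A> → ε
Accept reached after 7 steps.

7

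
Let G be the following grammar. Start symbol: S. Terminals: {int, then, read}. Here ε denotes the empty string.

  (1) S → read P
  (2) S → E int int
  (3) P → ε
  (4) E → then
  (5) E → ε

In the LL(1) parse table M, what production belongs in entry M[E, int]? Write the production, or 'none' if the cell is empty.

FIRST(P): from P→ε we get {ε}. So FIRST(P) = {ε}.
FIRST(E): from E→then we get {then}; from E→ε we get {ε}. So FIRST(E) = {ε, then}.
FIRST(S): from S→read P we get {read}; from S→E int int we get {int, then}. So FIRST(S) = {int, read, then}.
FOLLOW(S) includes $ since S is the start symbol.
FOLLOW(E): in S→E int int, E is followed by int int with FIRST {int}. Thus FOLLOW(E) = {int}.
For E → then: FIRST(then) = {then}, so it goes in M[E, t] for t ∈ {then}.
For E → ε: FIRST(ε) = {ε}, so it goes in M[E, t] for t ∈ {}; since ε ∈ FIRST, also for every t ∈ FOLLOW(E) = {int}.

E → ε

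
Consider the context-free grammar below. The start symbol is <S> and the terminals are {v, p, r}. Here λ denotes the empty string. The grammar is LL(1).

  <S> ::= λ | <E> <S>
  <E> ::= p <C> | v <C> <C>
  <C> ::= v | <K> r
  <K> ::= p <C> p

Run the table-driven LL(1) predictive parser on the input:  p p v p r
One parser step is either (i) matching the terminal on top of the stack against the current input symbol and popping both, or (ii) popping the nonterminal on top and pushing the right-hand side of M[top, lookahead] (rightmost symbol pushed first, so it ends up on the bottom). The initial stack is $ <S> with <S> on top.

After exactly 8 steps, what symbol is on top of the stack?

p

     Stack            Input        Action
  1  $ <S>            p p v p r $  expand <S> ::= <E> <S>
  2  $ <S> <E>        p p v p r $  expand <E> ::= p <C>
  3  $ <S> <C> p      p p v p r $  match p
  4  $ <S> <C>        p v p r $    expand <C> ::= <K> r
  5  $ <S> r <K>      p v p r $    expand <K> ::= p <C> p
  6  $ <S> r p <C> p  p v p r $    match p
  7  $ <S> r p <C>    v p r $      expand <C> ::= v
  8  $ <S> r p v      v p r $      match v
Stack after step 8: $ <S> r p (top = p).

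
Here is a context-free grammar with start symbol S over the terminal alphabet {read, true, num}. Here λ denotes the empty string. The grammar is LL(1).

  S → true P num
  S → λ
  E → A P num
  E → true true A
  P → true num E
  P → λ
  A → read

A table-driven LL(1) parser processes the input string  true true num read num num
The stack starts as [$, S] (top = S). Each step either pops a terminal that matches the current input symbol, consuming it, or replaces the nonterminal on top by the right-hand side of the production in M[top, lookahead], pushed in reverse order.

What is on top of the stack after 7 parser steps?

     Stack             Input                         Action
  1  $ S               true true num read num num $  expand S → true P num
  2  $ num P true      true true num read num num $  match true
  3  $ num P           true num read num num $       expand P → true num E
  4  $ num E num true  true num read num num $       match true
  5  $ num E num       num read num num $            match num
  6  $ num E           read num num $                expand E → A P num
  7  $ num num P A     read num num $                expand A → read
Stack after step 7: $ num num P read (top = read).

read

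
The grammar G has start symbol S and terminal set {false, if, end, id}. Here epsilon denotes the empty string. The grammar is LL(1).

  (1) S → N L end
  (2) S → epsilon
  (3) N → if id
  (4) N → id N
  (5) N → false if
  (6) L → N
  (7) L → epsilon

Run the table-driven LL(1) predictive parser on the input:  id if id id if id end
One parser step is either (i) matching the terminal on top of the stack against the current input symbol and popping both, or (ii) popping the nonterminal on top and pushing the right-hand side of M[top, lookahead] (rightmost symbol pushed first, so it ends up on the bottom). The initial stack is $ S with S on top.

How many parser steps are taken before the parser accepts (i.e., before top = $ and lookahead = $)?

13

step 1: stack=$ S  input=id if id id if id end $  — expand S → N L end
step 2: stack=$ end L N  input=id if id id if id end $  — expand N → id N
step 3: stack=$ end L N id  input=id if id id if id end $  — match id
step 4: stack=$ end L N  input=if id id if id end $  — expand N → if id
step 5: stack=$ end L id if  input=if id id if id end $  — match if
step 6: stack=$ end L id  input=id id if id end $  — match id
step 7: stack=$ end L  input=id if id end $  — expand L → N
step 8: stack=$ end N  input=id if id end $  — expand N → id N
step 9: stack=$ end N id  input=id if id end $  — match id
step 10: stack=$ end N  input=if id end $  — expand N → if id
step 11: stack=$ end id if  input=if id end $  — match if
step 12: stack=$ end id  input=id end $  — match id
step 13: stack=$ end  input=end $  — match end
Accept reached after 13 steps.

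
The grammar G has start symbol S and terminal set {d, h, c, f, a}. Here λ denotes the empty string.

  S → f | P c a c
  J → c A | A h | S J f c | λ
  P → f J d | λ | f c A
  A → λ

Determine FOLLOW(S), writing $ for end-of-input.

{$, c, f, h}

FIRST(P): from P→f J d we get {f}; from P→λ we get {λ}; from P→f c A we get {f}. So FIRST(P) = {λ, f}.
FIRST(A): from A→λ we get {λ}. So FIRST(A) = {λ}.
FIRST(S): from S→f we get {f}; from S→P c a c we get {c, f}. So FIRST(S) = {c, f}.
FIRST(J): from J→c A we get {c}; from J→A h we get {h}; from J→S J f c we get {c, f}; from J→λ we get {λ}. So FIRST(J) = {λ, c, f, h}.
FOLLOW(S) includes $ since S is the start symbol.
FOLLOW(S): in J→S J f c, S is followed by J f c with FIRST {c, f, h}. Thus FOLLOW(S) = {$, c, f, h}.
FOLLOW(J): in J→S J f c, J is followed by f c with FIRST {f}; in P→f J d, J is followed by d with FIRST {d}. Thus FOLLOW(J) = {d, f}.
FOLLOW(P): in S→P c a c, P is followed by c a c with FIRST {c}. Thus FOLLOW(P) = {c}.
FOLLOW(A): in J→c A, the suffix after A is empty, so FOLLOW(A) ⊇ FOLLOW(J) = {d, f}; in J→A h, A is followed by h with FIRST {h}; in P→f c A, the suffix after A is empty, so FOLLOW(A) ⊇ FOLLOW(P) = {c}. Thus FOLLOW(A) = {c, d, f, h}.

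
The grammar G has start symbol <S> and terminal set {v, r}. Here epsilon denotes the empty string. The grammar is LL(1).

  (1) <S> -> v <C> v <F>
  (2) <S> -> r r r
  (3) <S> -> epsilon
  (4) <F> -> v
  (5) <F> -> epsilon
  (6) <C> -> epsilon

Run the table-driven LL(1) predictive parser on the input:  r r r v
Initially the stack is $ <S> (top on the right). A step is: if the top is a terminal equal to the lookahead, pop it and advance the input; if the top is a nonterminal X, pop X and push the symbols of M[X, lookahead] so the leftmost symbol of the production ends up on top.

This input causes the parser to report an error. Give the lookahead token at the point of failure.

v

     Stack    Input      Action
  1  $ <S>    r r r v $  expand <S> -> r r r
  2  $ r r r  r r r v $  match r
  3  $ r r    r r v $    match r
  4  $ r      r v $      match r
  5  $        v $        error: stack empty but input remains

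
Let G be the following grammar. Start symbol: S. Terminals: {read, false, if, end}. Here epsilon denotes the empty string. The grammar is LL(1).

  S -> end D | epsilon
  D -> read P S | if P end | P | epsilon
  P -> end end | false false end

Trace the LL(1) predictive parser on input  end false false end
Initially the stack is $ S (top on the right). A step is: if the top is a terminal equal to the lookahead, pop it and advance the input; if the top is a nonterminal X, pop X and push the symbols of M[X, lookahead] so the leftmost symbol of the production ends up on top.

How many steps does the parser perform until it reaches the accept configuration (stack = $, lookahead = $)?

7

step 1: stack=$ S  input=end false false end $  — expand S -> end D
step 2: stack=$ D end  input=end false false end $  — match end
step 3: stack=$ D  input=false false end $  — expand D -> P
step 4: stack=$ P  input=false false end $  — expand P -> false false end
step 5: stack=$ end false false  input=false false end $  — match false
step 6: stack=$ end false  input=false end $  — match false
step 7: stack=$ end  input=end $  — match end
Accept reached after 7 steps.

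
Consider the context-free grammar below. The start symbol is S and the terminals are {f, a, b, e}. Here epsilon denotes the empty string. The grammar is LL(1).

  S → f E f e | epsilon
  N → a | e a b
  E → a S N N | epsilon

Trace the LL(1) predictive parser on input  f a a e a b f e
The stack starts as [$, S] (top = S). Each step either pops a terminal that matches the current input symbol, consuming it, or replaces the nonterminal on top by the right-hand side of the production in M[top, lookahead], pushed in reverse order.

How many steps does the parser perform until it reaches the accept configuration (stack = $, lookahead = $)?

13

      Stack          Input              Action
   1  $ S            f a a e a b f e $  expand S → f E f e
   2  $ e f E f      f a a e a b f e $  match f
   3  $ e f E        a a e a b f e $    expand E → a S N N
   4  $ e f N N S a  a a e a b f e $    match a
   5  $ e f N N S    a e a b f e $      expand S → epsilon
   6  $ e f N N      a e a b f e $      expand N → a
   7  $ e f N a      a e a b f e $      match a
   8  $ e f N        e a b f e $        expand N → e a b
   9  $ e f b a e    e a b f e $        match e
  10  $ e f b a      a b f e $          match a
  11  $ e f b        b f e $            match b
  12  $ e f          f e $              match f
  13  $ e            e $                match e
Accept reached after 13 steps.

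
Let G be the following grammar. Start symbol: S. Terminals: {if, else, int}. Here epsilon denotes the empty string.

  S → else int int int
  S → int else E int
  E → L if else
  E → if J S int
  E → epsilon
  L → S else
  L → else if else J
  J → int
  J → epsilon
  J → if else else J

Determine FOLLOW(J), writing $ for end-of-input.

{else, if, int}

FIRST(S) = {else, int}
FIRST(J) = {epsilon, if, int}
FIRST(L) = {else, int}  (via S else)
FIRST(E) = {epsilon, else, if, int}  (via L if else)
FOLLOW(S) includes $ since S is the start symbol.
FOLLOW(S): in E→if J S int, S is followed by int with FIRST {int}; in L→S else, S is followed by else with FIRST {else}. Thus FOLLOW(S) = {$, else, int}.
FOLLOW(E): in S→int else E int, E is followed by int with FIRST {int}. Thus FOLLOW(E) = {int}.
FOLLOW(L): in E→L if else, L is followed by if else with FIRST {if}. Thus FOLLOW(L) = {if}.
FOLLOW(J): in E→if J S int, J is followed by S int with FIRST {else, int}; in L→else if else J, the suffix after J is empty, so FOLLOW(J) ⊇ FOLLOW(L) = {if}; in J→if else else J, the suffix after J is empty (adds nothing new). Thus FOLLOW(J) = {else, if, int}.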